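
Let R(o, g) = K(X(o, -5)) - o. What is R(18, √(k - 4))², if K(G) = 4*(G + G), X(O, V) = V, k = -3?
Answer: 3364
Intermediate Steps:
K(G) = 8*G (K(G) = 4*(2*G) = 8*G)
R(o, g) = -40 - o (R(o, g) = 8*(-5) - o = -40 - o)
R(18, √(k - 4))² = (-40 - 1*18)² = (-40 - 18)² = (-58)² = 3364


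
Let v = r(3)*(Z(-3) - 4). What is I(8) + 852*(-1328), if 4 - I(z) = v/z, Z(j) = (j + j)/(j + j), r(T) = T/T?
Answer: -9051613/8 ≈ -1.1315e+6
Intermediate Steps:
r(T) = 1
Z(j) = 1 (Z(j) = (2*j)/((2*j)) = (2*j)*(1/(2*j)) = 1)
v = -3 (v = 1*(1 - 4) = 1*(-3) = -3)
I(z) = 4 + 3/z (I(z) = 4 - (-3)/z = 4 + 3/z)
I(8) + 852*(-1328) = (4 + 3/8) + 852*(-1328) = (4 + 3*(⅛)) - 1131456 = (4 + 3/8) - 1131456 = 35/8 - 1131456 = -9051613/8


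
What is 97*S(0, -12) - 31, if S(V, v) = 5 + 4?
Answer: 842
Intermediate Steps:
S(V, v) = 9
97*S(0, -12) - 31 = 97*9 - 31 = 873 - 31 = 842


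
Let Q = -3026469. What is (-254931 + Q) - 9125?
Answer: -3290525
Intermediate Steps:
(-254931 + Q) - 9125 = (-254931 - 3026469) - 9125 = -3281400 - 9125 = -3290525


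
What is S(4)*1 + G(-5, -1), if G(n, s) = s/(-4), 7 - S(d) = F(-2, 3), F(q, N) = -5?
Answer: 49/4 ≈ 12.250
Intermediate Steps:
S(d) = 12 (S(d) = 7 - 1*(-5) = 7 + 5 = 12)
G(n, s) = -s/4 (G(n, s) = s*(-¼) = -s/4)
S(4)*1 + G(-5, -1) = 12*1 - ¼*(-1) = 12 + ¼ = 49/4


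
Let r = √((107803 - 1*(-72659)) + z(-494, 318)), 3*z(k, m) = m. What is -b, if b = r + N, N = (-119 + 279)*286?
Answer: -45760 - 2*√45142 ≈ -46185.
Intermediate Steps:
z(k, m) = m/3
N = 45760 (N = 160*286 = 45760)
r = 2*√45142 (r = √((107803 - 1*(-72659)) + (⅓)*318) = √((107803 + 72659) + 106) = √(180462 + 106) = √180568 = 2*√45142 ≈ 424.93)
b = 45760 + 2*√45142 (b = 2*√45142 + 45760 = 45760 + 2*√45142 ≈ 46185.)
-b = -(45760 + 2*√45142) = -45760 - 2*√45142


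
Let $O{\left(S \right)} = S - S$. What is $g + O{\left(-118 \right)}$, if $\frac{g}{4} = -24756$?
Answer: $-99024$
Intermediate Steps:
$g = -99024$ ($g = 4 \left(-24756\right) = -99024$)
$O{\left(S \right)} = 0$
$g + O{\left(-118 \right)} = -99024 + 0 = -99024$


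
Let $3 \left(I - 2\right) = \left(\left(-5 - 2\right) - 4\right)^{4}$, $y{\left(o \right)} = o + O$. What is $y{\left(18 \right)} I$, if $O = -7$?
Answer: $\frac{161117}{3} \approx 53706.0$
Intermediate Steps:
$y{\left(o \right)} = -7 + o$ ($y{\left(o \right)} = o - 7 = -7 + o$)
$I = \frac{14647}{3}$ ($I = 2 + \frac{\left(\left(-5 - 2\right) - 4\right)^{4}}{3} = 2 + \frac{\left(-7 - 4\right)^{4}}{3} = 2 + \frac{\left(-11\right)^{4}}{3} = 2 + \frac{1}{3} \cdot 14641 = 2 + \frac{14641}{3} = \frac{14647}{3} \approx 4882.3$)
$y{\left(18 \right)} I = \left(-7 + 18\right) \frac{14647}{3} = 11 \cdot \frac{14647}{3} = \frac{161117}{3}$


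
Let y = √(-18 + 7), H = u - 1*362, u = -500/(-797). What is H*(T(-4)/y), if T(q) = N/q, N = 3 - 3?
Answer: 0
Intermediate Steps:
u = 500/797 (u = -500*(-1/797) = 500/797 ≈ 0.62735)
N = 0
T(q) = 0 (T(q) = 0/q = 0)
H = -288014/797 (H = 500/797 - 1*362 = 500/797 - 362 = -288014/797 ≈ -361.37)
y = I*√11 (y = √(-11) = I*√11 ≈ 3.3166*I)
H*(T(-4)/y) = -0/(I*√11) = -0*(-I*√11/11) = -288014/797*0 = 0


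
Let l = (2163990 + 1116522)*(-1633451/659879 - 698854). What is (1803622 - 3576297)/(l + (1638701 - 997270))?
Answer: 233950201265/302568565352303411 ≈ 7.7321e-7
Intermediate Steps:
l = -1512843250028363904/659879 (l = 3280512*(-1633451*1/659879 - 698854) = 3280512*(-1633451/659879 - 698854) = 3280512*(-461160712117/659879) = -1512843250028363904/659879 ≈ -2.2926e+12)
(1803622 - 3576297)/(l + (1638701 - 997270)) = (1803622 - 3576297)/(-1512843250028363904/659879 + (1638701 - 997270)) = -1772675/(-1512843250028363904/659879 + 641431) = -1772675/(-1512842826761517055/659879) = -1772675*(-659879/1512842826761517055) = 233950201265/302568565352303411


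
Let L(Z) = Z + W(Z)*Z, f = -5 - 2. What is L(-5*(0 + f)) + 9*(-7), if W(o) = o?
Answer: 1197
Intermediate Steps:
f = -7
L(Z) = Z + Z² (L(Z) = Z + Z*Z = Z + Z²)
L(-5*(0 + f)) + 9*(-7) = (-5*(0 - 7))*(1 - 5*(0 - 7)) + 9*(-7) = (-5*(-7))*(1 - 5*(-7)) - 63 = 35*(1 + 35) - 63 = 35*36 - 63 = 1260 - 63 = 1197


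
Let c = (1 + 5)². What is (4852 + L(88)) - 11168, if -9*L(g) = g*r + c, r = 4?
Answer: -57232/9 ≈ -6359.1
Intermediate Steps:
c = 36 (c = 6² = 36)
L(g) = -4 - 4*g/9 (L(g) = -(g*4 + 36)/9 = -(4*g + 36)/9 = -(36 + 4*g)/9 = -4 - 4*g/9)
(4852 + L(88)) - 11168 = (4852 + (-4 - 4/9*88)) - 11168 = (4852 + (-4 - 352/9)) - 11168 = (4852 - 388/9) - 11168 = 43280/9 - 11168 = -57232/9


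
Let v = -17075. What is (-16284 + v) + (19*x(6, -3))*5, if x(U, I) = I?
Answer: -33644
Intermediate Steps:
(-16284 + v) + (19*x(6, -3))*5 = (-16284 - 17075) + (19*(-3))*5 = -33359 - 57*5 = -33359 - 285 = -33644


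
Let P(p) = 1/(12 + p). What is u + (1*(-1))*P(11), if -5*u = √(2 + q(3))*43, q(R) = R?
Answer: -1/23 - 43*√5/5 ≈ -19.274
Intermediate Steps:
u = -43*√5/5 (u = -√(2 + 3)*43/5 = -√5*43/5 = -43*√5/5 ≈ -19.230)
u + (1*(-1))*P(11) = -43*√5/5 + (1*(-1))/(12 + 11) = -43*√5/5 - 1/23 = -1/23 - 43*√5/5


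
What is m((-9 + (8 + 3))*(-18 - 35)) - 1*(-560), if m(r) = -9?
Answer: 551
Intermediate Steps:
m((-9 + (8 + 3))*(-18 - 35)) - 1*(-560) = -9 - 1*(-560) = -9 + 560 = 551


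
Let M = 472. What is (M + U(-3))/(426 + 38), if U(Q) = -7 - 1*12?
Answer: 453/464 ≈ 0.97629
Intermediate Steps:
U(Q) = -19 (U(Q) = -7 - 12 = -19)
(M + U(-3))/(426 + 38) = (472 - 19)/(426 + 38) = 453/464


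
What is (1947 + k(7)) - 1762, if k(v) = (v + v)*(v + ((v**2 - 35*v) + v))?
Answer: -2363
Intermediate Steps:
k(v) = 2*v*(v**2 - 33*v) (k(v) = (2*v)*(v + (v**2 - 34*v)) = (2*v)*(v**2 - 33*v) = 2*v*(v**2 - 33*v))
(1947 + k(7)) - 1762 = (1947 + 2*7**2*(-33 + 7)) - 1762 = (1947 + 2*49*(-26)) - 1762 = (1947 - 2548) - 1762 = -601 - 1762 = -2363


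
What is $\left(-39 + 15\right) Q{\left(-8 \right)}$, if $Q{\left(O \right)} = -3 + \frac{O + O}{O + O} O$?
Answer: $264$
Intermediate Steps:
$Q{\left(O \right)} = -3 + O$ ($Q{\left(O \right)} = -3 + \frac{2 O}{2 O} O = -3 + 2 O \frac{1}{2 O} O = -3 + 1 O = -3 + O$)
$\left(-39 + 15\right) Q{\left(-8 \right)} = \left(-39 + 15\right) \left(-3 - 8\right) = \left(-24\right) \left(-11\right) = 264$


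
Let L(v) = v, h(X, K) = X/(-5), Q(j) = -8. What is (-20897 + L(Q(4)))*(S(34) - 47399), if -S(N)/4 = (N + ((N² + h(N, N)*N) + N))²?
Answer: 417055414779/5 ≈ 8.3411e+10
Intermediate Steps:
h(X, K) = -X/5 (h(X, K) = X*(-⅕) = -X/5)
S(N) = -4*(2*N + 4*N²/5)² (S(N) = -4*(N + ((N² + (-N/5)*N) + N))² = -4*(N + ((N² - N²/5) + N))² = -4*(N + (4*N²/5 + N))² = -4*(N + (N + 4*N²/5))² = -4*(2*N + 4*N²/5)²)
(-20897 + L(Q(4)))*(S(34) - 47399) = (-20897 - 8)*(-16/25*34²*(5 + 2*34)² - 47399) = -20905*(-16/25*1156*(5 + 68)² - 47399) = -20905*(-16/25*1156*73² - 47399) = -20905*(-16/25*1156*5329 - 47399) = -20905*(-98565184/25 - 47399) = -20905*(-99750159/25) = 417055414779/5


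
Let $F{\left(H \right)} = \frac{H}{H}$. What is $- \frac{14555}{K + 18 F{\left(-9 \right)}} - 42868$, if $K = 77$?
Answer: $- \frac{817403}{19} \approx -43021.0$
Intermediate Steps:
$F{\left(H \right)} = 1$
$- \frac{14555}{K + 18 F{\left(-9 \right)}} - 42868 = - \frac{14555}{77 + 18 \cdot 1} - 42868 = - \frac{14555}{77 + 18} - 42868 = - \frac{14555}{95} - 42868 = \left(-14555\right) \frac{1}{95} - 42868 = - \frac{2911}{19} - 42868 = - \frac{817403}{19}$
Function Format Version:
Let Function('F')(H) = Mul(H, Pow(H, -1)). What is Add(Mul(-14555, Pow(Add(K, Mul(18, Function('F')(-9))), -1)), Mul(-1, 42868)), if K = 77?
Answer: Rational(-817403, 19) ≈ -43021.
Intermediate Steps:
Function('F')(H) = 1
Add(Mul(-14555, Pow(Add(K, Mul(18, Function('F')(-9))), -1)), Mul(-1, 42868)) = Add(Mul(-14555, Pow(Add(77, Mul(18, 1)), -1)), Mul(-1, 42868)) = Add(Mul(-14555, Pow(Add(77, 18), -1)), -42868) = Add(Mul(-14555, Pow(95, -1)), -42868) = Add(Mul(-14555, Rational(1, 95)), -42868) = Add(Rational(-2911, 19), -42868) = Rational(-817403, 19)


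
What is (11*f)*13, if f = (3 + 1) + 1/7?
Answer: 4147/7 ≈ 592.43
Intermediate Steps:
f = 29/7 (f = 4 + 1/7 = 29/7 ≈ 4.1429)
(11*f)*13 = (11*(29/7))*13 = (319/7)*13 = 4147/7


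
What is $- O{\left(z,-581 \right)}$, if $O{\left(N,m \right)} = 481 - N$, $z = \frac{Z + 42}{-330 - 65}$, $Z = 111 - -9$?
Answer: $- \frac{190157}{395} \approx -481.41$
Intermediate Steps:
$Z = 120$ ($Z = 111 + 9 = 120$)
$z = - \frac{162}{395}$ ($z = \frac{120 + 42}{-330 - 65} = \frac{162}{-395} = 162 \left(- \frac{1}{395}\right) = - \frac{162}{395} \approx -0.41013$)
$- O{\left(z,-581 \right)} = - (481 - - \frac{162}{395}) = - (481 + \frac{162}{395}) = \left(-1\right) \frac{190157}{395} = - \frac{190157}{395}$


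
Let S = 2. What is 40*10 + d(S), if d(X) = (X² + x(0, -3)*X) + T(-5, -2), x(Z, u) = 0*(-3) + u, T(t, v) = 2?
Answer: 400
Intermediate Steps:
x(Z, u) = u (x(Z, u) = 0 + u = u)
d(X) = 2 + X² - 3*X (d(X) = (X² - 3*X) + 2 = 2 + X² - 3*X)
40*10 + d(S) = 40*10 + (2 + 2² - 3*2) = 400 + (2 + 4 - 6) = 400 + 0 = 400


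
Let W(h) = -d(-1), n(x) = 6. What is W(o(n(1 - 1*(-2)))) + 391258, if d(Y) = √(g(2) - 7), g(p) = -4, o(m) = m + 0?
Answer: 391258 - I*√11 ≈ 3.9126e+5 - 3.3166*I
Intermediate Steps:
o(m) = m
d(Y) = I*√11 (d(Y) = √(-4 - 7) = √(-11) = I*√11)
W(h) = -I*√11
W(o(n(1 - 1*(-2)))) + 391258 = -I*√11 + 391258 = 391258 - I*√11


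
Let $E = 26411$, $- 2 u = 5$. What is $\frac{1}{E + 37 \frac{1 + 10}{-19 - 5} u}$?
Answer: $\frac{48}{1269763} \approx 3.7802 \cdot 10^{-5}$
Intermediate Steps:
$u = - \frac{5}{2}$ ($u = \left(- \frac{1}{2}\right) 5 = - \frac{5}{2} \approx -2.5$)
$\frac{1}{E + 37 \frac{1 + 10}{-19 - 5} u} = \frac{1}{26411 + 37 \frac{1 + 10}{-19 - 5} \left(- \frac{5}{2}\right)} = \frac{1}{26411 + 37 \frac{11}{-24} \left(- \frac{5}{2}\right)} = \frac{1}{26411 + 37 \cdot 11 \left(- \frac{1}{24}\right) \left(- \frac{5}{2}\right)} = \frac{1}{26411 + 37 \left(- \frac{11}{24}\right) \left(- \frac{5}{2}\right)} = \frac{1}{26411 - - \frac{2035}{48}} = \frac{1}{26411 + \frac{2035}{48}} = \frac{1}{\frac{1269763}{48}} = \frac{48}{1269763}$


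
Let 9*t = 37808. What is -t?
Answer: -37808/9 ≈ -4200.9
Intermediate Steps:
t = 37808/9 (t = (⅑)*37808 = 37808/9 ≈ 4200.9)
-t = -1*37808/9 = -37808/9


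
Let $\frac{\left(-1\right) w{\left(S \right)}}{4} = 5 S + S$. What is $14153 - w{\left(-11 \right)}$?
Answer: $13889$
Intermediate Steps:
$w{\left(S \right)} = - 24 S$ ($w{\left(S \right)} = - 4 \left(5 S + S\right) = - 4 \cdot 6 S = - 24 S$)
$14153 - w{\left(-11 \right)} = 14153 - \left(-24\right) \left(-11\right) = 14153 - 264 = 13889$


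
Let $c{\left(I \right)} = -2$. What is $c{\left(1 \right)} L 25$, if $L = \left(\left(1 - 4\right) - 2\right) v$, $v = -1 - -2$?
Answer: $250$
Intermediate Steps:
$v = 1$ ($v = -1 + 2 = 1$)
$L = -5$ ($L = \left(\left(1 - 4\right) - 2\right) 1 = \left(-3 - 2\right) 1 = \left(-5\right) 1 = -5$)
$c{\left(1 \right)} L 25 = \left(-2\right) \left(-5\right) 25 = 10 \cdot 25 = 250$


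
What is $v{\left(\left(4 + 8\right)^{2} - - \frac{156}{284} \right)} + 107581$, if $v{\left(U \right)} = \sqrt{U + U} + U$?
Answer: $\frac{7648514}{71} + \frac{\sqrt{1457346}}{71} \approx 1.0774 \cdot 10^{5}$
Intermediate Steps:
$v{\left(U \right)} = U + \sqrt{2} \sqrt{U}$ ($v{\left(U \right)} = \sqrt{2 U} + U = \sqrt{2} \sqrt{U} + U = U + \sqrt{2} \sqrt{U}$)
$v{\left(\left(4 + 8\right)^{2} - - \frac{156}{284} \right)} + 107581 = \left(\left(\left(4 + 8\right)^{2} - - \frac{156}{284}\right) + \sqrt{2} \sqrt{\left(4 + 8\right)^{2} - - \frac{156}{284}}\right) + 107581 = \left(\left(12^{2} - \left(-156\right) \frac{1}{284}\right) + \sqrt{2} \sqrt{12^{2} - \left(-156\right) \frac{1}{284}}\right) + 107581 = \left(\left(144 - - \frac{39}{71}\right) + \sqrt{2} \sqrt{144 - - \frac{39}{71}}\right) + 107581 = \left(\left(144 + \frac{39}{71}\right) + \sqrt{2} \sqrt{144 + \frac{39}{71}}\right) + 107581 = \left(\frac{10263}{71} + \sqrt{2} \sqrt{\frac{10263}{71}}\right) + 107581 = \left(\frac{10263}{71} + \sqrt{2} \frac{\sqrt{728673}}{71}\right) + 107581 = \left(\frac{10263}{71} + \frac{\sqrt{1457346}}{71}\right) + 107581 = \frac{7648514}{71} + \frac{\sqrt{1457346}}{71}$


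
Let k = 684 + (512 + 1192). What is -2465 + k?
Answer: -77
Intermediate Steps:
k = 2388 (k = 684 + 1704 = 2388)
-2465 + k = -2465 + 2388 = -77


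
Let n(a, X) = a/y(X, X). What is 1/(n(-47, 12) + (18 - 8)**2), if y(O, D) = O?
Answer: 12/1153 ≈ 0.010408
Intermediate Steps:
n(a, X) = a/X
1/(n(-47, 12) + (18 - 8)**2) = 1/(-47/12 + (18 - 8)**2) = 1/(-47*1/12 + 10**2) = 1/(-47/12 + 100) = 1/(1153/12) = 12/1153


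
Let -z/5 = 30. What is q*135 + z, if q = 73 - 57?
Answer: 2010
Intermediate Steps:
z = -150 (z = -5*30 = -150)
q = 16
q*135 + z = 16*135 - 150 = 2160 - 150 = 2010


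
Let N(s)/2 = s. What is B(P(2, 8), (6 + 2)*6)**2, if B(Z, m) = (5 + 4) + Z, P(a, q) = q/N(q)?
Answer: 361/4 ≈ 90.250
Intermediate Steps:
N(s) = 2*s
P(a, q) = 1/2 (P(a, q) = q/((2*q)) = q*(1/(2*q)) = 1/2)
B(Z, m) = 9 + Z
B(P(2, 8), (6 + 2)*6)**2 = (9 + 1/2)**2 = (19/2)**2 = 361/4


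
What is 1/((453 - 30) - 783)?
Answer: -1/360 ≈ -0.0027778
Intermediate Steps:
1/((453 - 30) - 783) = 1/(423 - 783) = 1/(-360) = -1/360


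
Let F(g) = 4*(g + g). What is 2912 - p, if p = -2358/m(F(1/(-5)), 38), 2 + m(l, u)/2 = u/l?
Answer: 295220/103 ≈ 2866.2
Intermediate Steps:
F(g) = 8*g (F(g) = 4*(2*g) = 8*g)
m(l, u) = -4 + 2*u/l (m(l, u) = -4 + 2*(u/l) = -4 + 2*u/l)
p = 4716/103 (p = -2358/(-4 + 2*38/(8/(-5))) = -2358/(-4 + 2*38/(8*(-⅕))) = -2358/(-4 + 2*38/(-8/5)) = -2358/(-4 + 2*38*(-5/8)) = -2358/(-4 - 95/2) = -2358/(-103/2) = -2358*(-2/103) = 4716/103 ≈ 45.786)
2912 - p = 2912 - 1*4716/103 = 2912 - 4716/103 = 295220/103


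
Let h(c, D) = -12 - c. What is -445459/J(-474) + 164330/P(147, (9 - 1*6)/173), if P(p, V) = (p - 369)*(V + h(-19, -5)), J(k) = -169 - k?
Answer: -64362818311/41099970 ≈ -1566.0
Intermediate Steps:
P(p, V) = (-369 + p)*(7 + V) (P(p, V) = (p - 369)*(V + (-12 - 1*(-19))) = (-369 + p)*(V + (-12 + 19)) = (-369 + p)*(V + 7) = (-369 + p)*(7 + V))
-445459/J(-474) + 164330/P(147, (9 - 1*6)/173) = -445459/(-169 - 1*(-474)) + 164330/(-2583 - 369*(9 - 1*6)/173 + 7*147 + ((9 - 1*6)/173)*147) = -445459/(-169 + 474) + 164330/(-2583 - 369*(9 - 6)/173 + 1029 + ((9 - 6)*(1/173))*147) = -445459/305 + 164330/(-2583 - 1107/173 + 1029 + (3*(1/173))*147) = -445459*1/305 + 164330/(-2583 - 369*3/173 + 1029 + (3/173)*147) = -445459/305 + 164330/(-2583 - 1107/173 + 1029 + 441/173) = -445459/305 + 164330/(-269508/173) = -445459/305 + 164330*(-173/269508) = -445459/305 - 14214545/134754 = -64362818311/41099970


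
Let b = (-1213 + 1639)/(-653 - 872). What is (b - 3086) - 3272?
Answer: -9696376/1525 ≈ -6358.3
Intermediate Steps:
b = -426/1525 (b = 426/(-1525) = 426*(-1/1525) = -426/1525 ≈ -0.27934)
(b - 3086) - 3272 = (-426/1525 - 3086) - 3272 = -4706576/1525 - 3272 = -9696376/1525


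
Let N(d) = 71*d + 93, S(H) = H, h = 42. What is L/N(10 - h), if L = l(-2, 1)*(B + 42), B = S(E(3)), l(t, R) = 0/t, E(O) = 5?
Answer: 0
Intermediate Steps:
l(t, R) = 0
N(d) = 93 + 71*d
B = 5
L = 0 (L = 0*(5 + 42) = 0*47 = 0)
L/N(10 - h) = 0/(93 + 71*(10 - 1*42)) = 0/(93 + 71*(10 - 42)) = 0/(93 + 71*(-32)) = 0/(93 - 2272) = 0/(-2179) = 0*(-1/2179) = 0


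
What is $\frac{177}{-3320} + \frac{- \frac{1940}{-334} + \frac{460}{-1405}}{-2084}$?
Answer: $- \frac{4540948139}{81170570440} \approx -0.055943$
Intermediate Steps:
$\frac{177}{-3320} + \frac{- \frac{1940}{-334} + \frac{460}{-1405}}{-2084} = 177 \left(- \frac{1}{3320}\right) + \left(\left(-1940\right) \left(- \frac{1}{334}\right) + 460 \left(- \frac{1}{1405}\right)\right) \left(- \frac{1}{2084}\right) = - \frac{177}{3320} + \left(\frac{970}{167} - \frac{92}{281}\right) \left(- \frac{1}{2084}\right) = - \frac{177}{3320} + \frac{257206}{46927} \left(- \frac{1}{2084}\right) = - \frac{177}{3320} - \frac{128603}{48897934} = - \frac{4540948139}{81170570440}$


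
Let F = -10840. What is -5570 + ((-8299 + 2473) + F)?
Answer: -22236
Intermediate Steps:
-5570 + ((-8299 + 2473) + F) = -5570 + ((-8299 + 2473) - 10840) = -5570 + (-5826 - 10840) = -5570 - 16666 = -22236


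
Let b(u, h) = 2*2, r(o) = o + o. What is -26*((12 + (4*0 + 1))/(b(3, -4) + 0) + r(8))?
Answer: -1001/2 ≈ -500.50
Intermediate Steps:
r(o) = 2*o
b(u, h) = 4
-26*((12 + (4*0 + 1))/(b(3, -4) + 0) + r(8)) = -26*((12 + (4*0 + 1))/(4 + 0) + 2*8) = -26*((12 + (0 + 1))/4 + 16) = -26*((12 + 1)*(1/4) + 16) = -26*(13*(1/4) + 16) = -26*(13/4 + 16) = -26*77/4 = -1001/2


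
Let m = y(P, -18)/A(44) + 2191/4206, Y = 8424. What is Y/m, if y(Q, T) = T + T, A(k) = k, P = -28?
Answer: -389744784/13753 ≈ -28339.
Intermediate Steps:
y(Q, T) = 2*T
m = -13753/46266 (m = (2*(-18))/44 + 2191/4206 = -36*1/44 + 2191*(1/4206) = -9/11 + 2191/4206 = -13753/46266 ≈ -0.29726)
Y/m = 8424/(-13753/46266) = 8424*(-46266/13753) = -389744784/13753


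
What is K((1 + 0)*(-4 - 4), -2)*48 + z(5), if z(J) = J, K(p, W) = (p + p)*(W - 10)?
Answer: 9221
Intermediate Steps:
K(p, W) = 2*p*(-10 + W) (K(p, W) = (2*p)*(-10 + W) = 2*p*(-10 + W))
K((1 + 0)*(-4 - 4), -2)*48 + z(5) = (2*((1 + 0)*(-4 - 4))*(-10 - 2))*48 + 5 = (2*(1*(-8))*(-12))*48 + 5 = (2*(-8)*(-12))*48 + 5 = 192*48 + 5 = 9216 + 5 = 9221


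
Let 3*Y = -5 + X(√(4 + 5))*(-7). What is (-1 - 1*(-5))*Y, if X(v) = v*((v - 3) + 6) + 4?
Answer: -212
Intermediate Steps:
X(v) = 4 + v*(3 + v) (X(v) = v*((-3 + v) + 6) + 4 = v*(3 + v) + 4 = 4 + v*(3 + v))
Y = -53 (Y = (-5 + (4 + (√(4 + 5))² + 3*√(4 + 5))*(-7))/3 = (-5 + (4 + (√9)² + 3*√9)*(-7))/3 = (-5 + (4 + 3² + 3*3)*(-7))/3 = (-5 + (4 + 9 + 9)*(-7))/3 = (-5 + 22*(-7))/3 = (-5 - 154)/3 = (⅓)*(-159) = -53)
(-1 - 1*(-5))*Y = (-1 - 1*(-5))*(-53) = (-1 + 5)*(-53) = 4*(-53) = -212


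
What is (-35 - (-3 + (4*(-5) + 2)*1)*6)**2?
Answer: 8281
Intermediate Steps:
(-35 - (-3 + (4*(-5) + 2)*1)*6)**2 = (-35 - (-3 + (-20 + 2)*1)*6)**2 = (-35 - (-3 - 18*1)*6)**2 = (-35 - (-3 - 18)*6)**2 = (-35 - (-21)*6)**2 = (-35 - 1*(-126))**2 = (-35 + 126)**2 = 91**2 = 8281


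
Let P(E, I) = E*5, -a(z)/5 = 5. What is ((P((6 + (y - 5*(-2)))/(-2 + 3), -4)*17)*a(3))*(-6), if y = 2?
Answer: 229500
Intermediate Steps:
a(z) = -25 (a(z) = -5*5 = -25)
P(E, I) = 5*E
((P((6 + (y - 5*(-2)))/(-2 + 3), -4)*17)*a(3))*(-6) = (((5*((6 + (2 - 5*(-2)))/(-2 + 3)))*17)*(-25))*(-6) = (((5*((6 + (2 + 10))/1))*17)*(-25))*(-6) = (((5*((6 + 12)*1))*17)*(-25))*(-6) = (((5*(18*1))*17)*(-25))*(-6) = (((5*18)*17)*(-25))*(-6) = ((90*17)*(-25))*(-6) = (1530*(-25))*(-6) = -38250*(-6) = 229500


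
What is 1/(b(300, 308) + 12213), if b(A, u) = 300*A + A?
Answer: 1/102513 ≈ 9.7549e-6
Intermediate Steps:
b(A, u) = 301*A
1/(b(300, 308) + 12213) = 1/(301*300 + 12213) = 1/(90300 + 12213) = 1/102513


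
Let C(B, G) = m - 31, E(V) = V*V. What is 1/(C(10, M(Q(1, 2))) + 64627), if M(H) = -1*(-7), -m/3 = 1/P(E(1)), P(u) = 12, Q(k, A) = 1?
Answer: 4/258383 ≈ 1.5481e-5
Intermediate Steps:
E(V) = V²
m = -¼ (m = -3/12 = -3*1/12 = -¼ ≈ -0.25000)
M(H) = 7
C(B, G) = -125/4 (C(B, G) = -¼ - 31 = -125/4)
1/(C(10, M(Q(1, 2))) + 64627) = 1/(-125/4 + 64627) = 1/(258383/4) = 4/258383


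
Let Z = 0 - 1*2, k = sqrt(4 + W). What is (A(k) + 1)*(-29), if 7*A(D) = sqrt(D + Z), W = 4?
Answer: -29 - 29*sqrt(-2 + 2*sqrt(2))/7 ≈ -32.771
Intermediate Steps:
k = 2*sqrt(2) (k = sqrt(4 + 4) = sqrt(8) = 2*sqrt(2) ≈ 2.8284)
Z = -2 (Z = 0 - 2 = -2)
A(D) = sqrt(-2 + D)/7 (A(D) = sqrt(D - 2)/7 = sqrt(-2 + D)/7)
(A(k) + 1)*(-29) = (sqrt(-2 + 2*sqrt(2))/7 + 1)*(-29) = (1 + sqrt(-2 + 2*sqrt(2))/7)*(-29) = -29 - 29*sqrt(-2 + 2*sqrt(2))/7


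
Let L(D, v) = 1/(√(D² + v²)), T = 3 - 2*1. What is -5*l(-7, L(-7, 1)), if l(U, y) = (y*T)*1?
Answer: -√2/2 ≈ -0.70711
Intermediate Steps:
T = 1 (T = 3 - 2 = 1)
L(D, v) = (D² + v²)^(-½)
l(U, y) = y (l(U, y) = (y*1)*1 = y*1 = y)
-5*l(-7, L(-7, 1)) = -5/√((-7)² + 1²) = -5/√(49 + 1) = -√2/2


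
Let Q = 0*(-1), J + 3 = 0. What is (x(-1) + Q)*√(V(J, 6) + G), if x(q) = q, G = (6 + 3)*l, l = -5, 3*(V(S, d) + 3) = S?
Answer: -7*I ≈ -7.0*I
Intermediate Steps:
J = -3 (J = -3 + 0 = -3)
V(S, d) = -3 + S/3
Q = 0
G = -45 (G = (6 + 3)*(-5) = 9*(-5) = -45)
(x(-1) + Q)*√(V(J, 6) + G) = (-1 + 0)*√((-3 + (⅓)*(-3)) - 45) = -√((-3 - 1) - 45) = -√(-4 - 45) = -√(-49) = -7*I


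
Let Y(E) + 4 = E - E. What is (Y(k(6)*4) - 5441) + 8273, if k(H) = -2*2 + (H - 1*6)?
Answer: 2828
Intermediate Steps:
k(H) = -10 + H (k(H) = -4 + (H - 6) = -4 + (-6 + H) = -10 + H)
Y(E) = -4 (Y(E) = -4 + (E - E) = -4 + 0 = -4)
(Y(k(6)*4) - 5441) + 8273 = (-4 - 5441) + 8273 = -5445 + 8273 = 2828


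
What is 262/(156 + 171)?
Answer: 262/327 ≈ 0.80122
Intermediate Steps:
262/(156 + 171) = 262/327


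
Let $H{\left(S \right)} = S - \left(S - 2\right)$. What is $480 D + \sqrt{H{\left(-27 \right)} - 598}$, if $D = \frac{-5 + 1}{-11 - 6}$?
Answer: $\frac{1920}{17} + 2 i \sqrt{149} \approx 112.94 + 24.413 i$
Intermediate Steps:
$D = \frac{4}{17}$ ($D = - \frac{4}{-17} = \left(-4\right) \left(- \frac{1}{17}\right) = \frac{4}{17} \approx 0.23529$)
$H{\left(S \right)} = 2$ ($H{\left(S \right)} = S - \left(-2 + S\right) = 2$)
$480 D + \sqrt{H{\left(-27 \right)} - 598} = 480 \cdot \frac{4}{17} + \sqrt{2 - 598} = \frac{1920}{17} + \sqrt{-596} = \frac{1920}{17} + 2 i \sqrt{149}$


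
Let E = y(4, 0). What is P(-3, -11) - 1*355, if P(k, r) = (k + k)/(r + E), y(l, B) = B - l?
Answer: -1773/5 ≈ -354.60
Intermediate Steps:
E = -4 (E = 0 - 1*4 = 0 - 4 = -4)
P(k, r) = 2*k/(-4 + r) (P(k, r) = (k + k)/(r - 4) = (2*k)/(-4 + r) = 2*k/(-4 + r))
P(-3, -11) - 1*355 = 2*(-3)/(-4 - 11) - 1*355 = 2*(-3)/(-15) - 355 = 2*(-3)*(-1/15) - 355 = 2/5 - 355 = -1773/5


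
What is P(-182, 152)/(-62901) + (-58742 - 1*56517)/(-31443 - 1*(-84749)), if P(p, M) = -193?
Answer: -7239618301/3353000706 ≈ -2.1591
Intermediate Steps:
P(-182, 152)/(-62901) + (-58742 - 1*56517)/(-31443 - 1*(-84749)) = -193/(-62901) + (-58742 - 1*56517)/(-31443 - 1*(-84749)) = -193*(-1/62901) + (-58742 - 56517)/(-31443 + 84749) = 193/62901 - 115259/53306 = -7239618301/3353000706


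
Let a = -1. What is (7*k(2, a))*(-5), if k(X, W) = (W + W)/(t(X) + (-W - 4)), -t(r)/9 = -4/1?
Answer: 70/33 ≈ 2.1212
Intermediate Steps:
t(r) = 36 (t(r) = -(-36)/1 = -(-36) = -9*(-4) = 36)
k(X, W) = 2*W/(32 - W) (k(X, W) = (W + W)/(36 + (-W - 4)) = (2*W)/(36 + (-4 - W)) = (2*W)/(32 - W) = 2*W/(32 - W))
(7*k(2, a))*(-5) = (7*(-2*(-1)/(-32 - 1)))*(-5) = (7*(-2*(-1)/(-33)))*(-5) = (7*(-2*(-1)*(-1/33)))*(-5) = (7*(-2/33))*(-5) = -14/33*(-5) = 70/33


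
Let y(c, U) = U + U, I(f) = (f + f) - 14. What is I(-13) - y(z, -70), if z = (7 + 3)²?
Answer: 100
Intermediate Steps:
z = 100 (z = 10² = 100)
I(f) = -14 + 2*f (I(f) = 2*f - 14 = -14 + 2*f)
y(c, U) = 2*U
I(-13) - y(z, -70) = (-14 + 2*(-13)) - 2*(-70) = (-14 - 26) - 1*(-140) = -40 + 140 = 100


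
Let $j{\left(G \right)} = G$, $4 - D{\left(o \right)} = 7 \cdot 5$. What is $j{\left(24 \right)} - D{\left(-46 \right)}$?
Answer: $55$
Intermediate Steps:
$D{\left(o \right)} = -31$ ($D{\left(o \right)} = 4 - 7 \cdot 5 = 4 - 35 = -31$)
$j{\left(24 \right)} - D{\left(-46 \right)} = 24 - -31 = 24 + 31 = 55$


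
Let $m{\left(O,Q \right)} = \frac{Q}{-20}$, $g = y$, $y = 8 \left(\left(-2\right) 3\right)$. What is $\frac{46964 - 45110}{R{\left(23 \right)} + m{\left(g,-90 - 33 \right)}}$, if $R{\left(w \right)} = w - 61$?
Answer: $- \frac{37080}{637} \approx -58.21$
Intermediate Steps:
$y = -48$ ($y = 8 \left(-6\right) = -48$)
$g = -48$
$R{\left(w \right)} = -61 + w$ ($R{\left(w \right)} = w - 61 = -61 + w$)
$m{\left(O,Q \right)} = - \frac{Q}{20}$ ($m{\left(O,Q \right)} = Q \left(- \frac{1}{20}\right) = - \frac{Q}{20}$)
$\frac{46964 - 45110}{R{\left(23 \right)} + m{\left(g,-90 - 33 \right)}} = \frac{46964 - 45110}{\left(-61 + 23\right) - \frac{-90 - 33}{20}} = \frac{1854}{-38 - \frac{-90 - 33}{20}} = \frac{1854}{-38 - - \frac{123}{20}} = \frac{1854}{-38 + \frac{123}{20}} = \frac{1854}{- \frac{637}{20}} = 1854 \left(- \frac{20}{637}\right) = - \frac{37080}{637}$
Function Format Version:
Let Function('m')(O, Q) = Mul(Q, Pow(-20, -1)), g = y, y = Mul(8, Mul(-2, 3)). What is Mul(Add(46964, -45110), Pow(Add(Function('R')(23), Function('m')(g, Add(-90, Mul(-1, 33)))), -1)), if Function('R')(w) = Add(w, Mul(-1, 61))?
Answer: Rational(-37080, 637) ≈ -58.210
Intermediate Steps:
y = -48 (y = Mul(8, -6) = -48)
g = -48
Function('R')(w) = Add(-61, w) (Function('R')(w) = Add(w, -61) = Add(-61, w))
Function('m')(O, Q) = Mul(Rational(-1, 20), Q) (Function('m')(O, Q) = Mul(Q, Rational(-1, 20)) = Mul(Rational(-1, 20), Q))
Mul(Add(46964, -45110), Pow(Add(Function('R')(23), Function('m')(g, Add(-90, Mul(-1, 33)))), -1)) = Mul(Add(46964, -45110), Pow(Add(Add(-61, 23), Mul(Rational(-1, 20), Add(-90, Mul(-1, 33)))), -1)) = Mul(1854, Pow(Add(-38, Mul(Rational(-1, 20), Add(-90, -33))), -1)) = Mul(1854, Pow(Add(-38, Mul(Rational(-1, 20), -123)), -1)) = Mul(1854, Pow(Add(-38, Rational(123, 20)), -1)) = Mul(1854, Pow(Rational(-637, 20), -1)) = Mul(1854, Rational(-20, 637)) = Rational(-37080, 637)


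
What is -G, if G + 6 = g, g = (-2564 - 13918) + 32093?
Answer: -15605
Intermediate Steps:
g = 15611 (g = -16482 + 32093 = 15611)
G = 15605 (G = -6 + 15611 = 15605)
-G = -1*15605 = -15605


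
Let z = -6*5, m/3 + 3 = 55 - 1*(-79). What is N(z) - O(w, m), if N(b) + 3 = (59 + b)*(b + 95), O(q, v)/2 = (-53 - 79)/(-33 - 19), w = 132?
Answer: 24400/13 ≈ 1876.9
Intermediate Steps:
m = 393 (m = -9 + 3*(55 - 1*(-79)) = -9 + 3*(55 + 79) = -9 + 3*134 = -9 + 402 = 393)
O(q, v) = 66/13 (O(q, v) = 2*((-53 - 79)/(-33 - 19)) = 2*(-132/(-52)) = 2*(-132*(-1/52)) = 2*(33/13) = 66/13)
z = -30
N(b) = -3 + (59 + b)*(95 + b) (N(b) = -3 + (59 + b)*(b + 95) = -3 + (59 + b)*(95 + b))
N(z) - O(w, m) = (5602 + (-30)² + 154*(-30)) - 1*66/13 = (5602 + 900 - 4620) - 66/13 = 1882 - 66/13 = 24400/13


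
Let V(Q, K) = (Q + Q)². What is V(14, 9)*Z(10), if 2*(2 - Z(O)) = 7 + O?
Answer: -5096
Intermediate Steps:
Z(O) = -3/2 - O/2 (Z(O) = 2 - (7 + O)/2 = 2 + (-7/2 - O/2) = -3/2 - O/2)
V(Q, K) = 4*Q² (V(Q, K) = (2*Q)² = 4*Q²)
V(14, 9)*Z(10) = (4*14²)*(-3/2 - ½*10) = (4*196)*(-3/2 - 5) = 784*(-13/2) = -5096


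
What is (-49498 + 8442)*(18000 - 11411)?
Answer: -270517984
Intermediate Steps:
(-49498 + 8442)*(18000 - 11411) = -41056*6589 = -270517984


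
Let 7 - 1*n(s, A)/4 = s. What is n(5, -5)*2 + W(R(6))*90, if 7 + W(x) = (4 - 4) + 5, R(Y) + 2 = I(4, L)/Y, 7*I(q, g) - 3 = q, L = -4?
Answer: -164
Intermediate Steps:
I(q, g) = 3/7 + q/7
n(s, A) = 28 - 4*s
R(Y) = -2 + 1/Y (R(Y) = -2 + (3/7 + (⅐)*4)/Y = -2 + (3/7 + 4/7)/Y = -2 + 1/Y)
W(x) = -2 (W(x) = -7 + ((4 - 4) + 5) = -7 + (0 + 5) = -7 + 5 = -2)
n(5, -5)*2 + W(R(6))*90 = (28 - 4*5)*2 - 2*90 = (28 - 20)*2 - 180 = 8*2 - 180 = 16 - 180 = -164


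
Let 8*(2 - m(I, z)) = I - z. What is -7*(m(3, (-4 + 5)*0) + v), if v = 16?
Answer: -987/8 ≈ -123.38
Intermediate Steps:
m(I, z) = 2 - I/8 + z/8 (m(I, z) = 2 - (I - z)/8 = 2 + (-I/8 + z/8) = 2 - I/8 + z/8)
-7*(m(3, (-4 + 5)*0) + v) = -7*((2 - ⅛*3 + ((-4 + 5)*0)/8) + 16) = -7*((2 - 3/8 + (1*0)/8) + 16) = -7*((2 - 3/8 + (⅛)*0) + 16) = -7*((2 - 3/8 + 0) + 16) = -7*(13/8 + 16) = -7*141/8 = -987/8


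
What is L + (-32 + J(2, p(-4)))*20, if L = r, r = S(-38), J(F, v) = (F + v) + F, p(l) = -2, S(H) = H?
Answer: -638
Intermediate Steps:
J(F, v) = v + 2*F
r = -38
L = -38
L + (-32 + J(2, p(-4)))*20 = -38 + (-32 + (-2 + 2*2))*20 = -38 + (-32 + (-2 + 4))*20 = -38 + (-32 + 2)*20 = -38 - 30*20 = -38 - 600 = -638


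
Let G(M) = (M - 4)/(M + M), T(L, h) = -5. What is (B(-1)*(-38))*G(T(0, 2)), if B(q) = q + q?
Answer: 342/5 ≈ 68.400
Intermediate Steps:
B(q) = 2*q
G(M) = (-4 + M)/(2*M) (G(M) = (-4 + M)/((2*M)) = (-4 + M)*(1/(2*M)) = (-4 + M)/(2*M))
(B(-1)*(-38))*G(T(0, 2)) = ((2*(-1))*(-38))*((½)*(-4 - 5)/(-5)) = (-2*(-38))*((½)*(-⅕)*(-9)) = 76*(9/10) = 342/5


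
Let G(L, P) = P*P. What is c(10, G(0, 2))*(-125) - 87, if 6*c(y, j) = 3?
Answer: -299/2 ≈ -149.50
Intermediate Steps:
G(L, P) = P²
c(y, j) = ½ (c(y, j) = (⅙)*3 = ½)
c(10, G(0, 2))*(-125) - 87 = (½)*(-125) - 87 = -125/2 - 87 = -299/2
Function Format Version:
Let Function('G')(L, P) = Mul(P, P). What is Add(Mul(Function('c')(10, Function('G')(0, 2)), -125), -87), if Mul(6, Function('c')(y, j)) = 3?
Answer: Rational(-299, 2) ≈ -149.50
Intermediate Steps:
Function('G')(L, P) = Pow(P, 2)
Function('c')(y, j) = Rational(1, 2) (Function('c')(y, j) = Mul(Rational(1, 6), 3) = Rational(1, 2))
Add(Mul(Function('c')(10, Function('G')(0, 2)), -125), -87) = Add(Mul(Rational(1, 2), -125), -87) = Add(Rational(-125, 2), -87) = Rational(-299, 2)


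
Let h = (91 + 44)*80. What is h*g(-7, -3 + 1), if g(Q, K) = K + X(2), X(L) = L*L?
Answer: 21600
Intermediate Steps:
X(L) = L²
g(Q, K) = 4 + K (g(Q, K) = K + 2² = K + 4 = 4 + K)
h = 10800 (h = 135*80 = 10800)
h*g(-7, -3 + 1) = 10800*(4 + (-3 + 1)) = 10800*(4 - 2) = 10800*2 = 21600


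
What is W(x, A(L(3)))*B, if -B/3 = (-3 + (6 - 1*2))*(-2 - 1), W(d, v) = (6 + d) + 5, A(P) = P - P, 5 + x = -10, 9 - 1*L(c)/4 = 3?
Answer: -36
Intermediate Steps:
L(c) = 24 (L(c) = 36 - 4*3 = 36 - 12 = 24)
x = -15 (x = -5 - 10 = -15)
A(P) = 0
W(d, v) = 11 + d
B = 9 (B = -3*(-3 + (6 - 1*2))*(-2 - 1) = -3*(-3 + (6 - 2))*(-3) = -3*(-3 + 4)*(-3) = -3*(-3) = 9)
W(x, A(L(3)))*B = (11 - 15)*9 = -4*9 = -36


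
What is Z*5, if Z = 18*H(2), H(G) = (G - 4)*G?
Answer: -360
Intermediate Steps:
H(G) = G*(-4 + G) (H(G) = (-4 + G)*G = G*(-4 + G))
Z = -72 (Z = 18*(2*(-4 + 2)) = 18*(2*(-2)) = 18*(-4) = -72)
Z*5 = -72*5 = -360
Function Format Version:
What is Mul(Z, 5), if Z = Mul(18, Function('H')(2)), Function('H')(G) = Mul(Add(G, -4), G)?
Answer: -360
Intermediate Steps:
Function('H')(G) = Mul(G, Add(-4, G)) (Function('H')(G) = Mul(Add(-4, G), G) = Mul(G, Add(-4, G)))
Z = -72 (Z = Mul(18, Mul(2, Add(-4, 2))) = Mul(18, Mul(2, -2)) = Mul(18, -4) = -72)
Mul(Z, 5) = Mul(-72, 5) = -360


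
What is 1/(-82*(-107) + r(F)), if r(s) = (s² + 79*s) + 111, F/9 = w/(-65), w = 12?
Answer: 4225/36996209 ≈ 0.00011420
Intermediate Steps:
F = -108/65 (F = 9*(12/(-65)) = 9*(12*(-1/65)) = 9*(-12/65) = -108/65 ≈ -1.6615)
r(s) = 111 + s² + 79*s
1/(-82*(-107) + r(F)) = 1/(-82*(-107) + (111 + (-108/65)² + 79*(-108/65))) = 1/(8774 + (111 + 11664/4225 - 8532/65)) = 1/(8774 - 73941/4225) = 1/(36996209/4225) = 4225/36996209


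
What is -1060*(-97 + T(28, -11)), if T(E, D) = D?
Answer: 114480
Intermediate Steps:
-1060*(-97 + T(28, -11)) = -1060*(-97 - 11) = -1060*(-108) = 114480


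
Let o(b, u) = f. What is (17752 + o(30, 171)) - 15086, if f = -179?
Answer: 2487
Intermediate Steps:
o(b, u) = -179
(17752 + o(30, 171)) - 15086 = (17752 - 179) - 15086 = 17573 - 15086 = 2487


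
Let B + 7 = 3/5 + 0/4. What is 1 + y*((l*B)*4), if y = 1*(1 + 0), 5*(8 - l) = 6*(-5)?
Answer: -1787/5 ≈ -357.40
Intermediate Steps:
B = -32/5 (B = -7 + (3/5 + 0/4) = -7 + (3*(⅕) + 0*(¼)) = -7 + (⅗ + 0) = -7 + ⅗ = -32/5 ≈ -6.4000)
l = 14 (l = 8 - 6*(-5)/5 = 8 - ⅕*(-30) = 8 + 6 = 14)
y = 1 (y = 1*1 = 1)
1 + y*((l*B)*4) = 1 + 1*((14*(-32/5))*4) = 1 + 1*(-448/5*4) = 1 + 1*(-1792/5) = 1 - 1792/5 = -1787/5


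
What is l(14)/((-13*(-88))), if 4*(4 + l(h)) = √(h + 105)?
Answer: -1/286 + √119/4576 ≈ -0.0011126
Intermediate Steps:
l(h) = -4 + √(105 + h)/4 (l(h) = -4 + √(h + 105)/4 = -4 + √(105 + h)/4)
l(14)/((-13*(-88))) = (-4 + √(105 + 14)/4)/((-13*(-88))) = (-4 + √119/4)/1144 = (-4 + √119/4)*(1/1144) = -1/286 + √119/4576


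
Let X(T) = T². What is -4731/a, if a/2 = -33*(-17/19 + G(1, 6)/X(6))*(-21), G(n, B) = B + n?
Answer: 179778/36883 ≈ 4.8743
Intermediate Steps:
a = -36883/38 (a = 2*(-33*(-17/19 + (6 + 1)/(6²))*(-21)) = 2*(-33*(-17*1/19 + 7/36)*(-21)) = 2*(-33*(-17/19 + 7*(1/36))*(-21)) = 2*(-33*(-17/19 + 7/36)*(-21)) = 2*(-33*(-479/684)*(-21)) = 2*((5269/228)*(-21)) = 2*(-36883/76) = -36883/38 ≈ -970.61)
-4731/a = -4731/(-36883/38) = -4731*(-38/36883) = 179778/36883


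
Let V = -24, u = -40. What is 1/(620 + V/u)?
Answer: 5/3103 ≈ 0.0016113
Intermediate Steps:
1/(620 + V/u) = 1/(620 - 24/(-40)) = 1/(620 - 24*(-1/40)) = 1/(620 + ⅗) = 1/(3103/5) = 5/3103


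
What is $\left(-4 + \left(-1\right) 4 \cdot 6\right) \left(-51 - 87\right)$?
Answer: $3864$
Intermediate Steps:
$\left(-4 + \left(-1\right) 4 \cdot 6\right) \left(-51 - 87\right) = \left(-4 - 24\right) \left(-138\right) = \left(-28\right) \left(-138\right) = 3864$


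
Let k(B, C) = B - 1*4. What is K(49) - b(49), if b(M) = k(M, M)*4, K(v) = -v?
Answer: -229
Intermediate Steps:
k(B, C) = -4 + B (k(B, C) = B - 4 = -4 + B)
b(M) = -16 + 4*M (b(M) = (-4 + M)*4 = -16 + 4*M)
K(49) - b(49) = -1*49 - (-16 + 4*49) = -49 - (-16 + 196) = -49 - 1*180 = -49 - 180 = -229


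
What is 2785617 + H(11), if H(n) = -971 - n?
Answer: 2784635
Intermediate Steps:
2785617 + H(11) = 2785617 + (-971 - 1*11) = 2785617 + (-971 - 11) = 2785617 - 982 = 2784635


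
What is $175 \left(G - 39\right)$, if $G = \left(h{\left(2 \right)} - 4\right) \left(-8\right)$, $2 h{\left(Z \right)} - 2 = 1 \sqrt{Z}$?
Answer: $-2625 - 700 \sqrt{2} \approx -3614.9$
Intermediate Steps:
$h{\left(Z \right)} = 1 + \frac{\sqrt{Z}}{2}$ ($h{\left(Z \right)} = 1 + \frac{1 \sqrt{Z}}{2} = 1 + \frac{\sqrt{Z}}{2}$)
$G = 24 - 4 \sqrt{2}$ ($G = \left(\left(1 + \frac{\sqrt{2}}{2}\right) - 4\right) \left(-8\right) = \left(-3 + \frac{\sqrt{2}}{2}\right) \left(-8\right) = 24 - 4 \sqrt{2} \approx 18.343$)
$175 \left(G - 39\right) = 175 \left(\left(24 - 4 \sqrt{2}\right) - 39\right) = 175 \left(-15 - 4 \sqrt{2}\right) = -2625 - 700 \sqrt{2}$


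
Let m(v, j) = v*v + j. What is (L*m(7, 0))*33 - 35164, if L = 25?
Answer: 5261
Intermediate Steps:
m(v, j) = j + v² (m(v, j) = v² + j = j + v²)
(L*m(7, 0))*33 - 35164 = (25*(0 + 7²))*33 - 35164 = (25*(0 + 49))*33 - 35164 = (25*49)*33 - 35164 = 1225*33 - 35164 = 40425 - 35164 = 5261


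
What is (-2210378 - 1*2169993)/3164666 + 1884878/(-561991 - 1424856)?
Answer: -14668136300985/6287707148102 ≈ -2.3328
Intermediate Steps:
(-2210378 - 1*2169993)/3164666 + 1884878/(-561991 - 1424856) = (-2210378 - 2169993)*(1/3164666) + 1884878/(-1986847) = -4380371*1/3164666 + 1884878*(-1/1986847) = -4380371/3164666 - 1884878/1986847 = -14668136300985/6287707148102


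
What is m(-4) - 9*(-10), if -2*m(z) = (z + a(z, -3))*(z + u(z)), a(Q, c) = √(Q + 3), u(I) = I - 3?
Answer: 68 + 11*I/2 ≈ 68.0 + 5.5*I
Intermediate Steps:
u(I) = -3 + I
a(Q, c) = √(3 + Q)
m(z) = -(-3 + 2*z)*(z + √(3 + z))/2 (m(z) = -(z + √(3 + z))*(z + (-3 + z))/2 = -(z + √(3 + z))*(-3 + 2*z)/2 = -(-3 + 2*z)*(z + √(3 + z))/2)
m(-4) - 9*(-10) = (-1*(-4)² + (3/2)*(-4) + 3*√(3 - 4)/2 - 1*(-4)*√(3 - 4)) - 9*(-10) = (-1*16 - 6 + 3*√(-1)/2 - 1*(-4)*√(-1)) + 90 = (-16 - 6 + 3*I/2 - 1*(-4)*I) + 90 = (-16 - 6 + 3*I/2 + 4*I) + 90 = (-22 + 11*I/2) + 90 = 68 + 11*I/2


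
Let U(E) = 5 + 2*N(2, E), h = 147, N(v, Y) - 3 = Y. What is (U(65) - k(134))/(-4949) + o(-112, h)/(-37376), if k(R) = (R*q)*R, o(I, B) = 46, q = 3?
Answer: 1003936349/92486912 ≈ 10.855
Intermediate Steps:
N(v, Y) = 3 + Y
U(E) = 11 + 2*E (U(E) = 5 + 2*(3 + E) = 5 + (6 + 2*E) = 11 + 2*E)
k(R) = 3*R**2 (k(R) = (R*3)*R = (3*R)*R = 3*R**2)
(U(65) - k(134))/(-4949) + o(-112, h)/(-37376) = ((11 + 2*65) - 3*134**2)/(-4949) + 46/(-37376) = ((11 + 130) - 3*17956)*(-1/4949) + 46*(-1/37376) = (141 - 1*53868)*(-1/4949) - 23/18688 = (141 - 53868)*(-1/4949) - 23/18688 = -53727*(-1/4949) - 23/18688 = 53727/4949 - 23/18688 = 1003936349/92486912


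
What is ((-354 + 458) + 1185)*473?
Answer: 609697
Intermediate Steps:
((-354 + 458) + 1185)*473 = (104 + 1185)*473 = 1289*473 = 609697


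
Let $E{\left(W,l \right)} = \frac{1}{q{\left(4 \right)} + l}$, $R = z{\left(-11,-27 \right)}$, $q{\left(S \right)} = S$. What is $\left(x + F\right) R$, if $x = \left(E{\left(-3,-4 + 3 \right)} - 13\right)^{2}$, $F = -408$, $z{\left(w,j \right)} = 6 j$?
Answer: $40104$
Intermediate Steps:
$R = -162$ ($R = 6 \left(-27\right) = -162$)
$E{\left(W,l \right)} = \frac{1}{4 + l}$
$x = \frac{1444}{9}$ ($x = \left(\frac{1}{4 + \left(-4 + 3\right)} - 13\right)^{2} = \left(\frac{1}{4 - 1} - 13\right)^{2} = \left(\frac{1}{3} - 13\right)^{2} = \left(- \frac{38}{3}\right)^{2} = \frac{1444}{9} \approx 160.44$)
$\left(x + F\right) R = \left(\frac{1444}{9} - 408\right) \left(-162\right) = \left(- \frac{2228}{9}\right) \left(-162\right) = 40104$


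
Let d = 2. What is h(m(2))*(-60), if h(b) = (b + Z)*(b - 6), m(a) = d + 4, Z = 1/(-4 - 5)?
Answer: 0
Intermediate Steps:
Z = -⅑ (Z = 1/(-9) = -⅑ ≈ -0.11111)
m(a) = 6 (m(a) = 2 + 4 = 6)
h(b) = (-6 + b)*(-⅑ + b) (h(b) = (b - ⅑)*(b - 6) = (-⅑ + b)*(-6 + b) = (-6 + b)*(-⅑ + b))
h(m(2))*(-60) = (⅔ + 6² - 55/9*6)*(-60) = (⅔ + 36 - 110/3)*(-60) = 0*(-60) = 0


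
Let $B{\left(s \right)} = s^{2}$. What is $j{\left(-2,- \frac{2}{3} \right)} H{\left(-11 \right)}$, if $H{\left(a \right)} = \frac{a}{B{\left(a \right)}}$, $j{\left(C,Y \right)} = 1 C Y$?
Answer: $- \frac{4}{33} \approx -0.12121$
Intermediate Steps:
$j{\left(C,Y \right)} = C Y$
$H{\left(a \right)} = \frac{1}{a}$ ($H{\left(a \right)} = \frac{a}{a^{2}} = \frac{1}{a}$)
$j{\left(-2,- \frac{2}{3} \right)} H{\left(-11 \right)} = \frac{\left(-2\right) \left(- \frac{2}{3}\right)}{-11} = - 2 \left(\left(-2\right) \frac{1}{3}\right) \left(- \frac{1}{11}\right) = \left(-2\right) \left(- \frac{2}{3}\right) \left(- \frac{1}{11}\right) = \frac{4}{3} \left(- \frac{1}{11}\right) = - \frac{4}{33}$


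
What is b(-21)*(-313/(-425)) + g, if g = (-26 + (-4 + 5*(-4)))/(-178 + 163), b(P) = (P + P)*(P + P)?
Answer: 1660646/1275 ≈ 1302.5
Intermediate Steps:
b(P) = 4*P² (b(P) = (2*P)*(2*P) = 4*P²)
g = 10/3 (g = (-26 + (-4 - 20))/(-15) = (-26 - 24)*(-1/15) = -50*(-1/15) = 10/3 ≈ 3.3333)
b(-21)*(-313/(-425)) + g = (4*(-21)²)*(-313/(-425)) + 10/3 = (4*441)*(-313*(-1/425)) + 10/3 = 1764*(313/425) + 10/3 = 552132/425 + 10/3 = 1660646/1275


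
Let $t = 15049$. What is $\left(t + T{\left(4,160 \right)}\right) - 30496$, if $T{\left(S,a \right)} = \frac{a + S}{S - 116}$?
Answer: $- \frac{432557}{28} \approx -15448.0$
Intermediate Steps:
$T{\left(S,a \right)} = \frac{S + a}{-116 + S}$
$\left(t + T{\left(4,160 \right)}\right) - 30496 = \left(15049 + \frac{4 + 160}{-116 + 4}\right) - 30496 = \left(15049 + \frac{1}{-112} \cdot 164\right) - 30496 = \left(15049 - \frac{41}{28}\right) - 30496 = \frac{421331}{28} - 30496 = - \frac{432557}{28}$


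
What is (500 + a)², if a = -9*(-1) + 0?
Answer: 259081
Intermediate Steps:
a = 9 (a = 9 + 0 = 9)
(500 + a)² = (500 + 9)² = 509² = 259081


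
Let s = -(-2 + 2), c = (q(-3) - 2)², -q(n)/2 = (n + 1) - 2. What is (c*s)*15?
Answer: 0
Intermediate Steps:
q(n) = 2 - 2*n (q(n) = -2*((n + 1) - 2) = -2*((1 + n) - 2) = -2*(-1 + n) = 2 - 2*n)
c = 36 (c = ((2 - 2*(-3)) - 2)² = ((2 + 6) - 2)² = (8 - 2)² = 6² = 36)
s = 0 (s = -1*0 = 0)
(c*s)*15 = (36*0)*15 = 0*15 = 0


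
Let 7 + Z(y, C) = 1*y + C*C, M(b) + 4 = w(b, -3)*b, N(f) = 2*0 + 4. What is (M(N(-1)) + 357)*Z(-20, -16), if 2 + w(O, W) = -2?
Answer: 77173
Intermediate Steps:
w(O, W) = -4 (w(O, W) = -2 - 2 = -4)
N(f) = 4 (N(f) = 0 + 4 = 4)
M(b) = -4 - 4*b
Z(y, C) = -7 + y + C² (Z(y, C) = -7 + (1*y + C*C) = -7 + (y + C²) = -7 + y + C²)
(M(N(-1)) + 357)*Z(-20, -16) = ((-4 - 4*4) + 357)*(-7 - 20 + (-16)²) = ((-4 - 16) + 357)*(-7 - 20 + 256) = (-20 + 357)*229 = 337*229 = 77173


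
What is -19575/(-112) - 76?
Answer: 11063/112 ≈ 98.777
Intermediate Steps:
-19575/(-112) - 76 = -19575*(-1)/112 - 76 = -135*(-145/112) - 76 = 19575/112 - 76 = 11063/112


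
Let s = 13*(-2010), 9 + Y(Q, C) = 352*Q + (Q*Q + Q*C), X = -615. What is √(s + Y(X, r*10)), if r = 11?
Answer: 2*√16989 ≈ 260.68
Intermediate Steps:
Y(Q, C) = -9 + Q² + 352*Q + C*Q (Y(Q, C) = -9 + (352*Q + (Q*Q + Q*C)) = -9 + (352*Q + (Q² + C*Q)) = -9 + (Q² + 352*Q + C*Q) = -9 + Q² + 352*Q + C*Q)
s = -26130
√(s + Y(X, r*10)) = √(-26130 + (-9 + (-615)² + 352*(-615) + (11*10)*(-615))) = √(-26130 + (-9 + 378225 - 216480 + 110*(-615))) = √(-26130 + (-9 + 378225 - 216480 - 67650)) = √(-26130 + 94086) = √67956 = 2*√16989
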